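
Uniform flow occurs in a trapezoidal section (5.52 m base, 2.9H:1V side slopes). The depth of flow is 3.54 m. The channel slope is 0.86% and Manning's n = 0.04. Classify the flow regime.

With bottom width b = 5.52 m and side slope z = 2.9: A = (b + zy)y = (5.52 + 2.9×3.54)×3.54 = 55.88 m²; P = b + 2y√(1+z²) = 5.52 + 2×3.54×3.068 = 27.24 m.
Hydraulic radius R = A/P = 55.88/27.24 = 2.052 m.
V = (1/n) R^(2/3) √S = (1/0.04) × 2.052^(2/3) × √0.0086 = 3.743 m/s. Hydraulic depth D_h = A/T = 55.88/26.05 = 2.145 m.
Froude number Fr = V/√(g·D_h) = 3.743/√(9.81×2.145) = 0.816, which is less than 1, so the flow is subcritical.

subcritical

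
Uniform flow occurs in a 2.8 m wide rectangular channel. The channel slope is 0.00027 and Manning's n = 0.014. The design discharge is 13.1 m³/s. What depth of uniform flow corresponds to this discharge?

Manning's equation rearranged: A R^(2/3) = nQ / (1·√S) = 0.014 × 13.1 / (√0.00027) = 11.16.
Trying y = 4.56 m: A R^(2/3) = 13.37 — high.
Trying y = 3.91 m: A R^(2/3) = 11.17 — matches.

y_n = 3.91 m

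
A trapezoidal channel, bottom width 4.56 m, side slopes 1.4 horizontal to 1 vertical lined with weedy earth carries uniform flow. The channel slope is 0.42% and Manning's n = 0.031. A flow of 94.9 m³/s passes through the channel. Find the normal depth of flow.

y_n = 3.26 m

Manning's equation rearranged: A R^(2/3) = nQ / (1·√S) = 0.031 × 94.9 / (√0.0042) = 45.39.
At y = 2.72 m: A R^(2/3) = 31.59 — low.
At y = 3.76 m: A R^(2/3) = 60.79 — high.
At y = 3.26 m: A R^(2/3) = 45.39 — ≈ 45.39.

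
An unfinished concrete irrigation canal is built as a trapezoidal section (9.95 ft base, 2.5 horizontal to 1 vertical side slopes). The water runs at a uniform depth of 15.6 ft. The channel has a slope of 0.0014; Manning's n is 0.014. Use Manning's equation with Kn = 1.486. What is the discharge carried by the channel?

With bottom width b = 9.95 ft and side slope z = 2.5: A = (b + zy)y = (9.95 + 2.5×15.6)×15.6 = 763.6 ft²; P = b + 2y√(1+z²) = 9.95 + 2×15.6×2.693 = 93.96 ft.
Hydraulic radius R = A/P = 763.6/93.96 = 8.127 ft.
Manning's equation: Q = (1.486/n) A R^(2/3) S^(1/2) = (1.486/0.014) × 763.6 × 8.127^(2/3) × 0.0014^(1/2) = 12300 ft³/s.

Q = 12300 ft³/s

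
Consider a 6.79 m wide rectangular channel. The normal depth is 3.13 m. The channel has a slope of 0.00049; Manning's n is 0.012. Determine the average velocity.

V = 2.55 m/s

Flow area A = b·y = 6.79 × 3.13 = 21.25 m². Wetted perimeter P = b + 2y = 6.79 + 2×3.13 = 13.05 m.
Hydraulic radius R = A/P = 21.25/13.05 = 1.629 m.
From Manning's equation, V = (1/n) R^(2/3) S^(1/2) = (1/0.012) × 1.629^(2/3) × 0.00049^(1/2) = 2.55 m/s.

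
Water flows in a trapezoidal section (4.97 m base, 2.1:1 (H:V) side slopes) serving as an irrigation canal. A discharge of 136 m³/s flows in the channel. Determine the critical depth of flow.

y_c = 2.89 m

At critical depth, Q² T / (g A³) = 1, i.e. A³/T = Q²/g = 136²/9.81 = 1885.
Trying y = 3.16 m: A³/T = 2704 — high.
Trying y = 2.15 m: A³/T = 605.8 — low.
Trying y = 2.89 m: A³/T = 1898 — matches.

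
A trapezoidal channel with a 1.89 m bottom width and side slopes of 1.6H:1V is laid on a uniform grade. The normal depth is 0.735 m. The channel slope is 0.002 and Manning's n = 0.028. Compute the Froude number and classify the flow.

With bottom width b = 1.89 m and side slope z = 1.6: A = (b + zy)y = (1.89 + 1.6×0.735)×0.735 = 2.254 m²; P = b + 2y√(1+z²) = 1.89 + 2×0.735×1.887 = 4.664 m.
Hydraulic radius R = A/P = 2.254/4.664 = 0.4832 m.
V = (1/n) R^(2/3) √S = (1/0.028) × 0.4832^(2/3) × √0.002 = 0.9835 m/s. Hydraulic depth D_h = A/T = 2.254/4.242 = 0.5312 m.
Froude number Fr = V/√(g·D_h) = 0.9835/√(9.81×0.5312) = 0.431, which is less than 1, so the flow is subcritical.

subcritical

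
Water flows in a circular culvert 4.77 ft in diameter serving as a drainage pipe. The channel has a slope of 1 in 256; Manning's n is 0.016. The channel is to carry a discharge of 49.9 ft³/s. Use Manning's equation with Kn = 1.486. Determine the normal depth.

y_n = 2.18 ft

Manning's equation rearranged: A R^(2/3) = nQ / (1.486·√S) = 0.016 × 49.9 / (1.486 × √0.003906) = 8.597.
Trying y = 2.44 ft: A R^(2/3) = 10.44 — high.
Trying y = 1.93 ft: A R^(2/3) = 6.915 — low.
Trying y = 2.18 ft: A R^(2/3) = 8.602 — close enough.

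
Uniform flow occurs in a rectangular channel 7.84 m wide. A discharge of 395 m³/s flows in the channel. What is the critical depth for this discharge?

y_c = 6.37 m

For a rectangular channel, critical depth y_c = (q²/g)^(1/3) where q = Q/b = 395/7.84 = 50.38 m²/s.
So y_c = (50.38²/9.81)^(1/3) = 6.37 m.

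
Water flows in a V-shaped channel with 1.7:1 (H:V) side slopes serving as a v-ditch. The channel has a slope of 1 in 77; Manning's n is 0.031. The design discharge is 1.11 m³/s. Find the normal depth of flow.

y_n = 0.646 m

Manning's equation rearranged: A R^(2/3) = nQ / (1·√S) = 0.031 × 1.11 / (√0.01299) = 0.3019.
At y = 0.482 m: A R^(2/3) = 0.1385 — low.
At y = 0.646 m: A R^(2/3) = 0.3025 — close enough.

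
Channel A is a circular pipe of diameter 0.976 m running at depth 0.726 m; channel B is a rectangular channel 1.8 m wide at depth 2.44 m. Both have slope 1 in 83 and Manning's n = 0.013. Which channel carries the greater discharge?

channel B

Channel A: For a circular section of diameter D = 0.976 m at depth y = 0.726 m, the central angle is θ = 2 arccos(1 − 2y/D) = 4.161 rad. Then A = (D²/8)(θ − sin θ) = 0.5968 m² and P = Dθ/2 = 2.03 m. Hydraulic radius R = A/P = 0.5968/2.03 = 0.2939 m. Q_A = (1/0.013)·0.5968·0.2939^(2/3)·√0.01205 = 2.228 m³/s.
Channel B: Flow area A = b·y = 1.8 × 2.44 = 4.392 m². Wetted perimeter P = b + 2y = 1.8 + 2×2.44 = 6.68 m. Hydraulic radius R = A/P = 4.392/6.68 = 0.6575 m. Q_B = (1/0.013)·4.392·0.6575^(2/3)·√0.01205 = 28.04 m³/s.
Q_A = 2.228 m³/s vs Q_B = 28.04 m³/s, so channel B carries more.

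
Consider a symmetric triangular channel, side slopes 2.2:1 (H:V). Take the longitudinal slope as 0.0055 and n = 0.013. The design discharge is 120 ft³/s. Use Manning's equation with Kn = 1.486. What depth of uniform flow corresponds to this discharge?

Manning's equation rearranged: A R^(2/3) = nQ / (1.486·√S) = 0.013 × 120 / (1.486 × √0.0055) = 14.16.
At y = 1.67 ft: A R^(2/3) = 5.11 — short.
At y = 2.71 ft: A R^(2/3) = 18.58 — over.
At y = 2.45 ft: A R^(2/3) = 14.2 — ≈ 14.16.

y_n = 2.45 ft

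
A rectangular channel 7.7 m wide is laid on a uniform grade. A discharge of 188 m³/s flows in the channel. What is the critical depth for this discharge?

y_c = 3.93 m

For a rectangular channel, critical depth y_c = (q²/g)^(1/3) where q = Q/b = 188/7.7 = 24.42 m²/s.
So y_c = (24.42²/9.81)^(1/3) = 3.93 m.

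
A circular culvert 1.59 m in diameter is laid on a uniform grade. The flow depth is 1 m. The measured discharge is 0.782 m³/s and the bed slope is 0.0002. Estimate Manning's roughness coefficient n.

n = 0.014

For a circular section of diameter D = 1.59 m at depth y = 1 m, the central angle is θ = 2 arccos(1 − 2y/D) = 3.663 rad. Then A = (D²/8)(θ − sin θ) = 1.315 m² and P = Dθ/2 = 2.912 m.
Hydraulic radius R = A/P = 1.315/2.912 = 0.4516 m.
Rearranging Manning's equation: n = (1/Q) A R^(2/3) S^(1/2) = (1/0.782) × 1.315 × 0.4516^(2/3) × √0.0002 = 0.014.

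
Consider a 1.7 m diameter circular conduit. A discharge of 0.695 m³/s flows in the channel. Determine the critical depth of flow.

At critical depth, Q² T / (g A³) = 1, i.e. A³/T = Q²/g = 0.695²/9.81 = 0.04924.
At y = 0.316 m: A³/T = 0.01863 — too small.
At y = 0.439 m: A³/T = 0.06734 — too large.
At y = 0.405 m: A³/T = 0.04918 — ≈ 0.04924.

y_c = 0.405 m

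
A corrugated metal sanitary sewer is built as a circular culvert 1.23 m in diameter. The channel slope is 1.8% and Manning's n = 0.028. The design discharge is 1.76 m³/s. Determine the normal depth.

y_n = 0.743 m

Manning's equation rearranged: A R^(2/3) = nQ / (1·√S) = 0.028 × 1.76 / (√0.018) = 0.3673.
At y = 0.513 m: A R^(2/3) = 0.1968 — too small.
At y = 0.919 m: A R^(2/3) = 0.4914 — too large.
At y = 0.743 m: A R^(2/3) = 0.3675 — matches.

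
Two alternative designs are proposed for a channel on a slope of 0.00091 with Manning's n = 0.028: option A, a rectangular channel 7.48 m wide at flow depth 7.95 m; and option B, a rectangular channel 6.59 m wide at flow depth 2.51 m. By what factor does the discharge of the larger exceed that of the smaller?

Channel A: Flow area A = b·y = 7.48 × 7.95 = 59.47 m². Wetted perimeter P = b + 2y = 7.48 + 2×7.95 = 23.38 m. Hydraulic radius R = A/P = 59.47/23.38 = 2.543 m. Q_A = (1/0.028)·59.47·2.543^(2/3)·√0.00091 = 119.4 m³/s.
Channel B: Flow area A = b·y = 6.59 × 2.51 = 16.54 m². Wetted perimeter P = b + 2y = 6.59 + 2×2.51 = 11.61 m. Hydraulic radius R = A/P = 16.54/11.61 = 1.425 m. Q_B = (1/0.028)·16.54·1.425^(2/3)·√0.00091 = 22.56 m³/s.
The larger discharge is 119.4 m³/s and the smaller is 22.56 m³/s; the ratio is 5.29.

5.29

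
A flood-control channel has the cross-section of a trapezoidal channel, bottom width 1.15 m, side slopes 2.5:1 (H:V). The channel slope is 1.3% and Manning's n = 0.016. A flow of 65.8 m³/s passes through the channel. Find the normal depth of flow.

y_n = 1.76 m

Manning's equation rearranged: A R^(2/3) = nQ / (1·√S) = 0.016 × 65.8 / (√0.013) = 9.234.
At y = 1.45 m: A R^(2/3) = 5.831 — too small.
At y = 2.01 m: A R^(2/3) = 12.71 — too large.
At y = 1.76 m: A R^(2/3) = 9.234 — ≈ 9.234.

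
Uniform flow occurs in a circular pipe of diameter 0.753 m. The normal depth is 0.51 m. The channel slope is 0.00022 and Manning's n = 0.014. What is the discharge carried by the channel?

For a circular section of diameter D = 0.753 m at depth y = 0.51 m, the central angle is θ = 2 arccos(1 − 2y/D) = 3.867 rad. Then A = (D²/8)(θ − sin θ) = 0.321 m² and P = Dθ/2 = 1.456 m.
Hydraulic radius R = A/P = 0.321/1.456 = 0.2205 m.
Manning's equation: Q = (1/n) A R^(2/3) S^(1/2) = (1/0.014) × 0.321 × 0.2205^(2/3) × 0.00022^(1/2) = 0.124 m³/s.

Q = 0.124 m³/s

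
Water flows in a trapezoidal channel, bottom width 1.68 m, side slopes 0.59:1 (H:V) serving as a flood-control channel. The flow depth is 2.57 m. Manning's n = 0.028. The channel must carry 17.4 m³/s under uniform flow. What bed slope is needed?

S = 0.0032

With bottom width b = 1.68 m and side slope z = 0.59: A = (b + zy)y = (1.68 + 0.59×2.57)×2.57 = 8.214 m²; P = b + 2y√(1+z²) = 1.68 + 2×2.57×1.161 = 7.648 m.
Hydraulic radius R = A/P = 8.214/7.648 = 1.074 m.
From Manning's equation, S = [nQ / (1 A R^(2/3))]² = [0.028 × 17.4 / (1 × 8.214 × 1.074^(2/3))]² = 0.0032.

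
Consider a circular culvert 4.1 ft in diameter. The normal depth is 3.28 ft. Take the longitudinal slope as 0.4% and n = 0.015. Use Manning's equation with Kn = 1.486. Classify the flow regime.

For a circular section of diameter D = 4.1 ft at depth y = 3.28 ft, the central angle is θ = 2 arccos(1 − 2y/D) = 4.429 rad. Then A = (D²/8)(θ − sin θ) = 11.32 ft² and P = Dθ/2 = 9.079 ft.
Hydraulic radius R = A/P = 11.32/9.079 = 1.247 ft.
V = (1.486/n) R^(2/3) √S = (1.486/0.015) × 1.247^(2/3) × √0.004 = 7.26 ft/s. Hydraulic depth D_h = A/T = 11.32/3.28 = 3.452 ft.
Froude number Fr = V/√(g·D_h) = 7.26/√(32.2×3.452) = 0.689, which is less than 1, so the flow is subcritical.

subcritical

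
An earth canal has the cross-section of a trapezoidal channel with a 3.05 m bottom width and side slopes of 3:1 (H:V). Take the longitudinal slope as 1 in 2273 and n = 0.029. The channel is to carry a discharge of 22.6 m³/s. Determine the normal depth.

Manning's equation rearranged: A R^(2/3) = nQ / (1·√S) = 0.029 × 22.6 / (√0.0004399) = 31.25.
Trying y = 2.92 m: A R^(2/3) = 47.23 — over.
Trying y = 2.14 m: A R^(2/3) = 23.16 — short.
Trying y = 2.44 m: A R^(2/3) = 31.2 — ≈ 31.25.

y_n = 2.44 m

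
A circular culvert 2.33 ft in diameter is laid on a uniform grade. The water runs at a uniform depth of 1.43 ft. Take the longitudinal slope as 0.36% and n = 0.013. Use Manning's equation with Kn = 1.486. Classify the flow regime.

For a circular section of diameter D = 2.33 ft at depth y = 1.43 ft, the central angle is θ = 2 arccos(1 − 2y/D) = 3.601 rad. Then A = (D²/8)(θ − sin θ) = 2.744 ft² and P = Dθ/2 = 4.195 ft.
Hydraulic radius R = A/P = 2.744/4.195 = 0.6542 ft.
V = (1.486/n) R^(2/3) √S = (1.486/0.013) × 0.6542^(2/3) × √0.0036 = 5.168 ft/s. Hydraulic depth D_h = A/T = 2.744/2.269 = 1.209 ft.
Froude number Fr = V/√(g·D_h) = 5.168/√(32.2×1.209) = 0.828, which is less than 1, so the flow is subcritical.

subcritical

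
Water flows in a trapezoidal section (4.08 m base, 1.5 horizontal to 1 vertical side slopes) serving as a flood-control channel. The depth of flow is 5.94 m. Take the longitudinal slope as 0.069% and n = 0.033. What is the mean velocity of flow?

With bottom width b = 4.08 m and side slope z = 1.5: A = (b + zy)y = (4.08 + 1.5×5.94)×5.94 = 77.16 m²; P = b + 2y√(1+z²) = 4.08 + 2×5.94×1.803 = 25.5 m.
Hydraulic radius R = A/P = 77.16/25.5 = 3.026 m.
From Manning's equation, V = (1/n) R^(2/3) S^(1/2) = (1/0.033) × 3.026^(2/3) × 0.00069^(1/2) = 1.67 m/s.

V = 1.67 m/s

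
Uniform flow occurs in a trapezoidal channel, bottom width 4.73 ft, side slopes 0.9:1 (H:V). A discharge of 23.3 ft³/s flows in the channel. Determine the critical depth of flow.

y_c = 0.859 ft

At critical depth, Q² T / (g A³) = 1, i.e. A³/T = Q²/g = 23.3²/32.2 = 16.86.
At y = 1.05 ft: A³/T = 31.96 — high.
At y = 0.706 ft: A³/T = 9.058 — low.
At y = 0.859 ft: A³/T = 16.83 — ≈ 16.86.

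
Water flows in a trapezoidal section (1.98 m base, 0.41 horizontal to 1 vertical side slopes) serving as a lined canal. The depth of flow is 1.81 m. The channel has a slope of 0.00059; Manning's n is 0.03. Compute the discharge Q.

With bottom width b = 1.98 m and side slope z = 0.41: A = (b + zy)y = (1.98 + 0.41×1.81)×1.81 = 4.927 m²; P = b + 2y√(1+z²) = 1.98 + 2×1.81×1.081 = 5.892 m.
Hydraulic radius R = A/P = 4.927/5.892 = 0.8362 m.
Manning's equation: Q = (1/n) A R^(2/3) S^(1/2) = (1/0.03) × 4.927 × 0.8362^(2/3) × 0.00059^(1/2) = 3.54 m³/s.

Q = 3.54 m³/s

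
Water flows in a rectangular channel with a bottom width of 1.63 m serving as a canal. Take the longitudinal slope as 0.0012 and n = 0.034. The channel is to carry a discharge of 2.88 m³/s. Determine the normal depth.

Manning's equation rearranged: A R^(2/3) = nQ / (1·√S) = 0.034 × 2.88 / (√0.0012) = 2.827.
At y = 1.81 m: A R^(2/3) = 2.009 — short.
At y = 2.93 m: A R^(2/3) = 3.538 — over.
At y = 2.41 m: A R^(2/3) = 2.823 — matches.

y_n = 2.41 m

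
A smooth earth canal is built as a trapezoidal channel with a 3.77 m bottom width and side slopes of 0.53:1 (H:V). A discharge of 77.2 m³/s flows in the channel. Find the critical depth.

y_c = 3.01 m

At critical depth, Q² T / (g A³) = 1, i.e. A³/T = Q²/g = 77.2²/9.81 = 607.5.
At y = 2.65 m: A³/T = 391.9 — short.
At y = 3.29 m: A³/T = 822.5 — over.
At y = 3.01 m: A³/T = 605.1 — ≈ 607.5.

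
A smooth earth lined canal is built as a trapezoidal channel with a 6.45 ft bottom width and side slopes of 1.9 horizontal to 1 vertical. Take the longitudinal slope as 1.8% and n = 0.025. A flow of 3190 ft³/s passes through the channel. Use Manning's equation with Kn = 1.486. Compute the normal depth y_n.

Manning's equation rearranged: A R^(2/3) = nQ / (1.486·√S) = 0.025 × 3190 / (1.486 × √0.018) = 400.
At y = 9.22 ft: A R^(2/3) = 628.8 — high.
At y = 5.5 ft: A R^(2/3) = 197.2 — low.
At y = 7.57 ft: A R^(2/3) = 400.6 — matches.

y_n = 7.57 ft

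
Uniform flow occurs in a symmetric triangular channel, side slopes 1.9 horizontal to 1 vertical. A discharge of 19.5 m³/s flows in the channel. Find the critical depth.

y_c = 1.85 m

At critical depth, Q² T / (g A³) = 1, i.e. A³/T = Q²/g = 19.5²/9.81 = 38.76.
Try y = 1.53 m: A³/T = 15.13 — short.
Try y = 2.23 m: A³/T = 99.54 — over.
Try y = 1.85 m: A³/T = 39.11 — ≈ 38.76.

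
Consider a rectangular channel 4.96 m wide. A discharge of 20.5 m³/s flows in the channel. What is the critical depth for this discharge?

y_c = 1.2 m

For a rectangular channel, critical depth y_c = (q²/g)^(1/3) where q = Q/b = 20.5/4.96 = 4.133 m²/s.
So y_c = (4.133²/9.81)^(1/3) = 1.2 m.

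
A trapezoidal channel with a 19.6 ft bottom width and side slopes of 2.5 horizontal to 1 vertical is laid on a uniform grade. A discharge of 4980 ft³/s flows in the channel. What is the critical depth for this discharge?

y_c = 8.8 ft

At critical depth, Q² T / (g A³) = 1, i.e. A³/T = Q²/g = 4980²/32.2 = 770200.
Try y = 6.75 ft: A³/T = 279700 — too small.
Try y = 11 ft: A³/T = 1864000 — too large.
Try y = 8.8 ft: A³/T = 771400 — close enough.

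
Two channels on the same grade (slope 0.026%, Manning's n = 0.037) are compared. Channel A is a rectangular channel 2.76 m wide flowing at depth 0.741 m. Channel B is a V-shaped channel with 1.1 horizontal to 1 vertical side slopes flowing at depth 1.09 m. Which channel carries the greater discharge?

Channel A: Flow area A = b·y = 2.76 × 0.741 = 2.045 m². Wetted perimeter P = b + 2y = 2.76 + 2×0.741 = 4.242 m. Hydraulic radius R = A/P = 2.045/4.242 = 0.4821 m. Q_A = (1/0.037)·2.045·0.4821^(2/3)·√0.00026 = 0.548 m³/s.
Channel B: For a triangular section with side slope z = 1.1: A = zy² = 1.1×1.09² = 1.307 m²; P = 2y√(1+z²) = 2×1.09×1.487 = 3.241 m. Hydraulic radius R = A/P = 1.307/3.241 = 0.4033 m. Q_B = (1/0.037)·1.307·0.4033^(2/3)·√0.00026 = 0.3109 m³/s.
Q_A = 0.548 m³/s vs Q_B = 0.3109 m³/s, so channel A carries more.

channel A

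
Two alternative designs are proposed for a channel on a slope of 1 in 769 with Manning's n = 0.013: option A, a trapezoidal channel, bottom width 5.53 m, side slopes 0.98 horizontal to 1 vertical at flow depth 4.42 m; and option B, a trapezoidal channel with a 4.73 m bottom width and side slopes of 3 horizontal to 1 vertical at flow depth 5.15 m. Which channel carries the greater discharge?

Channel A: With bottom width b = 5.53 m and side slope z = 0.98: A = (b + zy)y = (5.53 + 0.98×4.42)×4.42 = 43.59 m²; P = b + 2y√(1+z²) = 5.53 + 2×4.42×1.4 = 17.91 m. Hydraulic radius R = A/P = 43.59/17.91 = 2.434 m. Q_A = (1/0.013)·43.59·2.434^(2/3)·√0.0013 = 218.8 m³/s.
Channel B: With bottom width b = 4.73 m and side slope z = 3: A = (b + zy)y = (4.73 + 3×5.15)×5.15 = 103.9 m²; P = b + 2y√(1+z²) = 4.73 + 2×5.15×3.162 = 37.3 m. Hydraulic radius R = A/P = 103.9/37.3 = 2.786 m. Q_B = (1/0.013)·103.9·2.786^(2/3)·√0.0013 = 570.8 m³/s.
Q_A = 218.8 m³/s vs Q_B = 570.8 m³/s, so channel B carries more.

channel B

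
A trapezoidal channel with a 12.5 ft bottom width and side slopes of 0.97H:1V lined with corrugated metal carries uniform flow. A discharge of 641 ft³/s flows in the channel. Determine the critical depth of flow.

y_c = 3.9 ft

At critical depth, Q² T / (g A³) = 1, i.e. A³/T = Q²/g = 641²/32.2 = 12760.
Try y = 2.91 ft: A³/T = 4886 — too small.
Try y = 4.63 ft: A³/T = 22660 — too large.
Try y = 3.9 ft: A³/T = 12760 — ≈ 12760.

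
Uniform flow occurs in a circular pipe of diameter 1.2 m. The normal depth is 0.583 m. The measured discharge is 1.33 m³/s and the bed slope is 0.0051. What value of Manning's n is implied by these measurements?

n = 0.013

For a circular section of diameter D = 1.2 m at depth y = 0.583 m, the central angle is θ = 2 arccos(1 − 2y/D) = 3.085 rad. Then A = (D²/8)(θ − sin θ) = 0.5451 m² and P = Dθ/2 = 1.851 m.
Hydraulic radius R = A/P = 0.5451/1.851 = 0.2945 m.
Rearranging Manning's equation: n = (1/Q) A R^(2/3) S^(1/2) = (1/1.33) × 0.5451 × 0.2945^(2/3) × √0.0051 = 0.013.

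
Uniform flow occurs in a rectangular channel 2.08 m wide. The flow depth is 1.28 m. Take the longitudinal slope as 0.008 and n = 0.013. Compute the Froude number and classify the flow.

supercritical

Flow area A = b·y = 2.08 × 1.28 = 2.662 m². Wetted perimeter P = b + 2y = 2.08 + 2×1.28 = 4.64 m.
Hydraulic radius R = A/P = 2.662/4.64 = 0.5738 m.
V = (1/n) R^(2/3) √S = (1/0.013) × 0.5738^(2/3) × √0.008 = 4.751 m/s. Hydraulic depth D_h = A/T = 2.662/2.08 = 1.28 m.
Froude number Fr = V/√(g·D_h) = 4.751/√(9.81×1.28) = 1.34, which is greater than 1, so the flow is supercritical.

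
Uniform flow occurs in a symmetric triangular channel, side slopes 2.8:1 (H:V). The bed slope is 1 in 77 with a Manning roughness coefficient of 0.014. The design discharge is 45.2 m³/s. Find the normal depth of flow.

Manning's equation rearranged: A R^(2/3) = nQ / (1·√S) = 0.014 × 45.2 / (√0.01299) = 5.553.
Trying y = 1.77 m: A R^(2/3) = 7.769 — high.
Trying y = 1.35 m: A R^(2/3) = 3.773 — low.
Trying y = 1.56 m: A R^(2/3) = 5.547 — matches.

y_n = 1.56 m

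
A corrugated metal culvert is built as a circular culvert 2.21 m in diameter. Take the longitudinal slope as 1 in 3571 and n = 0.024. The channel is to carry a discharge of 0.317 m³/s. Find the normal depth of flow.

y_n = 0.628 m

Manning's equation rearranged: A R^(2/3) = nQ / (1·√S) = 0.024 × 0.317 / (√0.00028) = 0.4546.
Try y = 0.455 m: A R^(2/3) = 0.2398 — low.
Try y = 0.628 m: A R^(2/3) = 0.4552 — matches.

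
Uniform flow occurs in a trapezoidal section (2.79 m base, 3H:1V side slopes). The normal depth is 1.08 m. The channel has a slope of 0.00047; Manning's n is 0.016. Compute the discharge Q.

With bottom width b = 2.79 m and side slope z = 3: A = (b + zy)y = (2.79 + 3×1.08)×1.08 = 6.512 m²; P = b + 2y√(1+z²) = 2.79 + 2×1.08×3.162 = 9.621 m.
Hydraulic radius R = A/P = 6.512/9.621 = 0.6769 m.
Manning's equation: Q = (1/n) A R^(2/3) S^(1/2) = (1/0.016) × 6.512 × 0.6769^(2/3) × 0.00047^(1/2) = 6.8 m³/s.

Q = 6.8 m³/s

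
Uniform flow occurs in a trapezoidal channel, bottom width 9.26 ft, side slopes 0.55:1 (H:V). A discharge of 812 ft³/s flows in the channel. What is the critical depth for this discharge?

y_c = 5.53 ft

At critical depth, Q² T / (g A³) = 1, i.e. A³/T = Q²/g = 812²/32.2 = 20480.
Trying y = 4.61 ft: A³/T = 11220 — too small.
Trying y = 6.84 ft: A³/T = 42100 — too large.
Trying y = 5.53 ft: A³/T = 20520 — close enough.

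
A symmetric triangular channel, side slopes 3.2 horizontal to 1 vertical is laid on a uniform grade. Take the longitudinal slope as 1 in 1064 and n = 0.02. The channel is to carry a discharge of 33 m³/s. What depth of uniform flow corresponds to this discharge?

Manning's equation rearranged: A R^(2/3) = nQ / (1·√S) = 0.02 × 33 / (√0.0009398) = 21.53.
Try y = 2.98 m: A R^(2/3) = 35.94 — over.
Try y = 1.74 m: A R^(2/3) = 8.559 — short.
Try y = 2.46 m: A R^(2/3) = 21.55 — ≈ 21.53.

y_n = 2.46 m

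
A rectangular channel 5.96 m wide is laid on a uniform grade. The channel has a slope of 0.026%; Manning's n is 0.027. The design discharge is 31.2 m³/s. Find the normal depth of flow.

y_n = 5.62 m

Manning's equation rearranged: A R^(2/3) = nQ / (1·√S) = 0.027 × 31.2 / (√0.00026) = 52.24.
At y = 6.08 m: A R^(2/3) = 57.52 — high.
At y = 4.14 m: A R^(2/3) = 35.6 — low.
At y = 5.62 m: A R^(2/3) = 52.23 — ≈ 52.24.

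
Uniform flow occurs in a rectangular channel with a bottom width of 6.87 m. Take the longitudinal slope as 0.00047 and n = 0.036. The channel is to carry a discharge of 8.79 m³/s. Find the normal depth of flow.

y_n = 1.87 m

Manning's equation rearranged: A R^(2/3) = nQ / (1·√S) = 0.036 × 8.79 / (√0.00047) = 14.6.
Trying y = 2.06 m: A R^(2/3) = 16.75 — over.
Trying y = 1.66 m: A R^(2/3) = 12.29 — short.
Trying y = 1.87 m: A R^(2/3) = 14.59 — close enough.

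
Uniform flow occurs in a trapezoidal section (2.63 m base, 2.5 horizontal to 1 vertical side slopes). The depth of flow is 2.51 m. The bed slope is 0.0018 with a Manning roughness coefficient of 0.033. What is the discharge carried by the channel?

Q = 35.7 m³/s

With bottom width b = 2.63 m and side slope z = 2.5: A = (b + zy)y = (2.63 + 2.5×2.51)×2.51 = 22.35 m²; P = b + 2y√(1+z²) = 2.63 + 2×2.51×2.693 = 16.15 m.
Hydraulic radius R = A/P = 22.35/16.15 = 1.384 m.
Manning's equation: Q = (1/n) A R^(2/3) S^(1/2) = (1/0.033) × 22.35 × 1.384^(2/3) × 0.0018^(1/2) = 35.7 m³/s.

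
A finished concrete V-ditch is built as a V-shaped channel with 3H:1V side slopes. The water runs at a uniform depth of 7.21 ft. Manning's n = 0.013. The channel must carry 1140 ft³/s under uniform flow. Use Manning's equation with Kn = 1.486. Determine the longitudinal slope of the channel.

For a triangular section with side slope z = 3: A = zy² = 3×7.21² = 156 ft²; P = 2y√(1+z²) = 2×7.21×3.162 = 45.6 ft.
Hydraulic radius R = A/P = 156/45.6 = 3.42 ft.
From Manning's equation, S = [nQ / (1.486 A R^(2/3))]² = [0.013 × 1140 / (1.486 × 156 × 3.42^(2/3))]² = 0.000794.

S = 0.000794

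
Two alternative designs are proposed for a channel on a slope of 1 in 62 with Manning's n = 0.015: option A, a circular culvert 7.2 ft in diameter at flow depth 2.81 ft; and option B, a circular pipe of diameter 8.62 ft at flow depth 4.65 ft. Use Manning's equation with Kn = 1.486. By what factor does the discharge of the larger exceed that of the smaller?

2.85

Channel A: For a circular section of diameter D = 7.2 ft at depth y = 2.81 ft, the central angle is θ = 2 arccos(1 − 2y/D) = 2.699 rad. Then A = (D²/8)(θ − sin θ) = 14.72 ft² and P = Dθ/2 = 9.717 ft. Hydraulic radius R = A/P = 14.72/9.717 = 1.514 ft. Q_A = (1.486/0.015)·14.72·1.514^(2/3)·√0.01613 = 244.2 ft³/s.
Channel B: For a circular section of diameter D = 8.62 ft at depth y = 4.65 ft, the central angle is θ = 2 arccos(1 − 2y/D) = 3.3 rad. Then A = (D²/8)(θ − sin θ) = 32.11 ft² and P = Dθ/2 = 14.22 ft. Hydraulic radius R = A/P = 32.11/14.22 = 2.258 ft. Q_B = (1.486/0.015)·32.11·2.258^(2/3)·√0.01613 = 695.2 ft³/s.
The larger discharge is 695.2 ft³/s and the smaller is 244.2 ft³/s; the ratio is 2.85.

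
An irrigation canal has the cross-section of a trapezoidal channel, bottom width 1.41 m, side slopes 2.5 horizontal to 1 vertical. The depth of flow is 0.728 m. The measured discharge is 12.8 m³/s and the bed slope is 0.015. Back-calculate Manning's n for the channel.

With bottom width b = 1.41 m and side slope z = 2.5: A = (b + zy)y = (1.41 + 2.5×0.728)×0.728 = 2.351 m²; P = b + 2y√(1+z²) = 1.41 + 2×0.728×2.693 = 5.33 m.
Hydraulic radius R = A/P = 2.351/5.33 = 0.4411 m.
Rearranging Manning's equation: n = (1/Q) A R^(2/3) S^(1/2) = (1/12.8) × 2.351 × 0.4411^(2/3) × √0.015 = 0.013.

n = 0.013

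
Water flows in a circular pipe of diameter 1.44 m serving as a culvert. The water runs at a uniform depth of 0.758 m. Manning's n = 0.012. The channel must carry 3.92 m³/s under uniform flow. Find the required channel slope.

For a circular section of diameter D = 1.44 m at depth y = 0.758 m, the central angle is θ = 2 arccos(1 − 2y/D) = 3.247 rad. Then A = (D²/8)(θ − sin θ) = 0.869 m² and P = Dθ/2 = 2.338 m.
Hydraulic radius R = A/P = 0.869/2.338 = 0.3717 m.
From Manning's equation, S = [nQ / (1 A R^(2/3))]² = [0.012 × 3.92 / (1 × 0.869 × 0.3717^(2/3))]² = 0.011.

S = 0.011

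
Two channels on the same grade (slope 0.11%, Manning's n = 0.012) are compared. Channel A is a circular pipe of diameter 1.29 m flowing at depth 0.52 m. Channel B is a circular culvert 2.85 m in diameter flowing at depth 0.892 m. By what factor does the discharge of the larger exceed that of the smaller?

Channel A: For a circular section of diameter D = 1.29 m at depth y = 0.52 m, the central angle is θ = 2 arccos(1 − 2y/D) = 2.752 rad. Then A = (D²/8)(θ − sin θ) = 0.4933 m² and P = Dθ/2 = 1.775 m. Hydraulic radius R = A/P = 0.4933/1.775 = 0.2779 m. Q_A = (1/0.012)·0.4933·0.2779^(2/3)·√0.0011 = 0.5806 m³/s.
Channel B: For a circular section of diameter D = 2.85 m at depth y = 0.892 m, the central angle is θ = 2 arccos(1 − 2y/D) = 2.375 rad. Then A = (D²/8)(θ − sin θ) = 1.707 m² and P = Dθ/2 = 3.384 m. Hydraulic radius R = A/P = 1.707/3.384 = 0.5044 m. Q_B = (1/0.012)·1.707·0.5044^(2/3)·√0.0011 = 2.989 m³/s.
The larger discharge is 2.989 m³/s and the smaller is 0.5806 m³/s; the ratio is 5.15.

5.15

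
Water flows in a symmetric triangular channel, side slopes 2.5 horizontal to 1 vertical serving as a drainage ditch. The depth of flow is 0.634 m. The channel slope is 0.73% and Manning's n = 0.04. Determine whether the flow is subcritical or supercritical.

subcritical

For a triangular section with side slope z = 2.5: A = zy² = 2.5×0.634² = 1.005 m²; P = 2y√(1+z²) = 2×0.634×2.693 = 3.414 m.
Hydraulic radius R = A/P = 1.005/3.414 = 0.2943 m.
V = (1/n) R^(2/3) √S = (1/0.04) × 0.2943^(2/3) × √0.0073 = 0.9451 m/s. Hydraulic depth D_h = A/T = 1.005/3.17 = 0.317 m.
Froude number Fr = V/√(g·D_h) = 0.9451/√(9.81×0.317) = 0.536, which is less than 1, so the flow is subcritical.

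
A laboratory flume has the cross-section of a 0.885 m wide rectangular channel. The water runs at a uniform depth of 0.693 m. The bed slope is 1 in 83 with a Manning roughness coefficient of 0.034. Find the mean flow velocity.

V = 1.35 m/s

Flow area A = b·y = 0.885 × 0.693 = 0.6133 m². Wetted perimeter P = b + 2y = 0.885 + 2×0.693 = 2.271 m.
Hydraulic radius R = A/P = 0.6133/2.271 = 0.2701 m.
From Manning's equation, V = (1/n) R^(2/3) S^(1/2) = (1/0.034) × 0.2701^(2/3) × 0.01205^(1/2) = 1.35 m/s.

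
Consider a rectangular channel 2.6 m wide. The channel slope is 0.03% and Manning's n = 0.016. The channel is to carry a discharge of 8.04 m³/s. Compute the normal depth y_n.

Manning's equation rearranged: A R^(2/3) = nQ / (1·√S) = 0.016 × 8.04 / (√0.0003) = 7.427.
At y = 3.7 m: A R^(2/3) = 9.375 — too large.
At y = 3.04 m: A R^(2/3) = 7.426 — close enough.

y_n = 3.04 m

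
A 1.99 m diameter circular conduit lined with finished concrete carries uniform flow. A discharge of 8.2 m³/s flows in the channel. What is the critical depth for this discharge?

At critical depth, Q² T / (g A³) = 1, i.e. A³/T = Q²/g = 8.2²/9.81 = 6.854.
At y = 0.985 m: A³/T = 1.818 — low.
At y = 1.74 m: A³/T = 18.19 — high.
At y = 1.39 m: A³/T = 6.837 — close enough.

y_c = 1.39 m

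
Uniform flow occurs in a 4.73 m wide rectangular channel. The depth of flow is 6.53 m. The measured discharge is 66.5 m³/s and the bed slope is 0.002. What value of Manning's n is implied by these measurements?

Flow area A = b·y = 4.73 × 6.53 = 30.89 m². Wetted perimeter P = b + 2y = 4.73 + 2×6.53 = 17.79 m.
Hydraulic radius R = A/P = 30.89/17.79 = 1.736 m.
Rearranging Manning's equation: n = (1/Q) A R^(2/3) S^(1/2) = (1/66.5) × 30.89 × 1.736^(2/3) × √0.002 = 0.03.

n = 0.03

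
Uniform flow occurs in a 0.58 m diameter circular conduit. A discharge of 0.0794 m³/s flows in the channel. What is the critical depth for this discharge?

y_c = 0.181 m

At critical depth, Q² T / (g A³) = 1, i.e. A³/T = Q²/g = 0.0794²/9.81 = 0.0006426.
Try y = 0.214 m: A³/T = 0.00124 — over.
Try y = 0.126 m: A³/T = 0.0001586 — short.
Try y = 0.181 m: A³/T = 0.0006493 — matches.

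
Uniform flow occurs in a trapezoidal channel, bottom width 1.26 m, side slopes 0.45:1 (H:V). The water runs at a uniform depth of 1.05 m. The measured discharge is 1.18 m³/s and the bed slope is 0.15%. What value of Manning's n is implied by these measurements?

With bottom width b = 1.26 m and side slope z = 0.45: A = (b + zy)y = (1.26 + 0.45×1.05)×1.05 = 1.819 m²; P = b + 2y√(1+z²) = 1.26 + 2×1.05×1.097 = 3.563 m.
Hydraulic radius R = A/P = 1.819/3.563 = 0.5106 m.
Rearranging Manning's equation: n = (1/Q) A R^(2/3) S^(1/2) = (1/1.18) × 1.819 × 0.5106^(2/3) × √0.0015 = 0.0381.

n = 0.0381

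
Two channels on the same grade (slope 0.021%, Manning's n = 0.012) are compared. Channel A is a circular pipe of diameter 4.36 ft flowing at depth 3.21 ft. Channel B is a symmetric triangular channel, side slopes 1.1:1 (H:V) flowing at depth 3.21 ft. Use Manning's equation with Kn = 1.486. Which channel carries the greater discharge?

Channel A: For a circular section of diameter D = 4.36 ft at depth y = 3.21 ft, the central angle is θ = 2 arccos(1 − 2y/D) = 4.126 rad. Then A = (D²/8)(θ − sin θ) = 11.78 ft² and P = Dθ/2 = 8.994 ft. Hydraulic radius R = A/P = 11.78/8.994 = 1.31 ft. Q_A = (1.486/0.012)·11.78·1.31^(2/3)·√0.00021 = 25.31 ft³/s.
Channel B: For a triangular section with side slope z = 1.1: A = zy² = 1.1×3.21² = 11.33 ft²; P = 2y√(1+z²) = 2×3.21×1.487 = 9.544 ft. Hydraulic radius R = A/P = 11.33/9.544 = 1.188 ft. Q_B = (1.486/0.012)·11.33·1.188^(2/3)·√0.00021 = 22.81 ft³/s.
Q_A = 25.31 ft³/s vs Q_B = 22.81 ft³/s, so channel A carries more.

channel A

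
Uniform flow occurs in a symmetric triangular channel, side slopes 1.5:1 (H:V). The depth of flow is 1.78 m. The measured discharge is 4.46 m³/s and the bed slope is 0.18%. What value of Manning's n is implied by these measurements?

n = 0.037

For a triangular section with side slope z = 1.5: A = zy² = 1.5×1.78² = 4.753 m²; P = 2y√(1+z²) = 2×1.78×1.803 = 6.418 m.
Hydraulic radius R = A/P = 4.753/6.418 = 0.7405 m.
Rearranging Manning's equation: n = (1/Q) A R^(2/3) S^(1/2) = (1/4.46) × 4.753 × 0.7405^(2/3) × √0.0018 = 0.037.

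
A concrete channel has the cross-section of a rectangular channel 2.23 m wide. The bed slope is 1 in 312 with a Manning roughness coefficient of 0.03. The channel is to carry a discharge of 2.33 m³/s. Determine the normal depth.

Manning's equation rearranged: A R^(2/3) = nQ / (1·√S) = 0.03 × 2.33 / (√0.003205) = 1.235.
Try y = 1.12 m: A R^(2/3) = 1.694 — over.
Try y = 0.609 m: A R^(2/3) = 0.7297 — short.
Try y = 0.886 m: A R^(2/3) = 1.234 — matches.

y_n = 0.886 m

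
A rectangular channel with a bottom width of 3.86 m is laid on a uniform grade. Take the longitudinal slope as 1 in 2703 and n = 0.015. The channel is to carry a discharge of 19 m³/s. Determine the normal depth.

y_n = 3.35 m

Manning's equation rearranged: A R^(2/3) = nQ / (1·√S) = 0.015 × 19 / (√0.00037) = 14.82.
Try y = 4.16 m: A R^(2/3) = 19.31 — too large.
Try y = 2.95 m: A R^(2/3) = 12.62 — too small.
Try y = 3.35 m: A R^(2/3) = 14.8 — close enough.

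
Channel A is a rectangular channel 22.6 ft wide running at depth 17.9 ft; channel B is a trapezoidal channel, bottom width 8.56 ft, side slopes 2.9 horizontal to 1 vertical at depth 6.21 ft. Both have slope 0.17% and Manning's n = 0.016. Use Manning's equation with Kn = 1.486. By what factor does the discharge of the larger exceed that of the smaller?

Channel A: Flow area A = b·y = 22.6 × 17.9 = 404.5 ft². Wetted perimeter P = b + 2y = 22.6 + 2×17.9 = 58.4 ft. Hydraulic radius R = A/P = 404.5/58.4 = 6.927 ft. Q_A = (1.486/0.016)·404.5·6.927^(2/3)·√0.0017 = 5629 ft³/s.
Channel B: With bottom width b = 8.56 ft and side slope z = 2.9: A = (b + zy)y = (8.56 + 2.9×6.21)×6.21 = 165 ft²; P = b + 2y√(1+z²) = 8.56 + 2×6.21×3.068 = 46.66 ft. Hydraulic radius R = A/P = 165/46.66 = 3.536 ft. Q_B = (1.486/0.016)·165·3.536^(2/3)·√0.0017 = 1466 ft³/s.
The larger discharge is 5629 ft³/s and the smaller is 1466 ft³/s; the ratio is 3.84.

3.84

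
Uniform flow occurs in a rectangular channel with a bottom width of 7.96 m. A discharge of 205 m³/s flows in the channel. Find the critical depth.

For a rectangular channel, critical depth y_c = (q²/g)^(1/3) where q = Q/b = 205/7.96 = 25.75 m²/s.
So y_c = (25.75²/9.81)^(1/3) = 4.07 m.

y_c = 4.07 m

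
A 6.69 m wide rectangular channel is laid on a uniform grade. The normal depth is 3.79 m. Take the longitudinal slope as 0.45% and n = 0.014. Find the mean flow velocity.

Flow area A = b·y = 6.69 × 3.79 = 25.36 m². Wetted perimeter P = b + 2y = 6.69 + 2×3.79 = 14.27 m.
Hydraulic radius R = A/P = 25.36/14.27 = 1.777 m.
From Manning's equation, V = (1/n) R^(2/3) S^(1/2) = (1/0.014) × 1.777^(2/3) × 0.0045^(1/2) = 7.03 m/s.

V = 7.03 m/s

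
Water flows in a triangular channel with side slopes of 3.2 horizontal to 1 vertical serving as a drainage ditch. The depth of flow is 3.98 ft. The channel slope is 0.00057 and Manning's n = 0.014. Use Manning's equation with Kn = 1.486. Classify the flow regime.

subcritical

For a triangular section with side slope z = 3.2: A = zy² = 3.2×3.98² = 50.69 ft²; P = 2y√(1+z²) = 2×3.98×3.353 = 26.69 ft.
Hydraulic radius R = A/P = 50.69/26.69 = 1.899 ft.
V = (1.486/n) R^(2/3) √S = (1.486/0.014) × 1.899^(2/3) × √0.00057 = 3.887 ft/s. Hydraulic depth D_h = A/T = 50.69/25.47 = 1.99 ft.
Froude number Fr = V/√(g·D_h) = 3.887/√(32.2×1.99) = 0.486, which is less than 1, so the flow is subcritical.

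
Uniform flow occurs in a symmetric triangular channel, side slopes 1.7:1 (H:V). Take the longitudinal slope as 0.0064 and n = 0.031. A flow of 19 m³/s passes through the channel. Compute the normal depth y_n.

Manning's equation rearranged: A R^(2/3) = nQ / (1·√S) = 0.031 × 19 / (√0.0064) = 7.362.
At y = 1.61 m: A R^(2/3) = 3.454 — too small.
At y = 2.33 m: A R^(2/3) = 9.255 — too large.
At y = 2.14 m: A R^(2/3) = 7.376 — close enough.

y_n = 2.14 m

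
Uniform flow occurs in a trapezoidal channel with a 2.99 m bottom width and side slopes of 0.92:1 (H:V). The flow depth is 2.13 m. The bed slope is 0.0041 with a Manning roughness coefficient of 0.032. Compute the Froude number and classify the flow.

With bottom width b = 2.99 m and side slope z = 0.92: A = (b + zy)y = (2.99 + 0.92×2.13)×2.13 = 10.54 m²; P = b + 2y√(1+z²) = 2.99 + 2×2.13×1.359 = 8.779 m.
Hydraulic radius R = A/P = 10.54/8.779 = 1.201 m.
V = (1/n) R^(2/3) √S = (1/0.032) × 1.201^(2/3) × √0.0041 = 2.261 m/s. Hydraulic depth D_h = A/T = 10.54/6.909 = 1.526 m.
Froude number Fr = V/√(g·D_h) = 2.261/√(9.81×1.526) = 0.584, which is less than 1, so the flow is subcritical.

subcritical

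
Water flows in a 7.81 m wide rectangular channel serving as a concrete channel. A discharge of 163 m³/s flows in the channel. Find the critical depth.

For a rectangular channel, critical depth y_c = (q²/g)^(1/3) where q = Q/b = 163/7.81 = 20.87 m²/s.
So y_c = (20.87²/9.81)^(1/3) = 3.54 m.

y_c = 3.54 m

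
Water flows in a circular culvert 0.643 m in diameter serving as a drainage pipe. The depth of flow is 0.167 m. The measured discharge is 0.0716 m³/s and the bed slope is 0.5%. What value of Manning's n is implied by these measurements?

For a circular section of diameter D = 0.643 m at depth y = 0.167 m, the central angle is θ = 2 arccos(1 − 2y/D) = 2.139 rad. Then A = (D²/8)(θ − sin θ) = 0.06699 m² and P = Dθ/2 = 0.6877 m.
Hydraulic radius R = A/P = 0.06699/0.6877 = 0.09741 m.
Rearranging Manning's equation: n = (1/Q) A R^(2/3) S^(1/2) = (1/0.0716) × 0.06699 × 0.09741^(2/3) × √0.005 = 0.014.

n = 0.014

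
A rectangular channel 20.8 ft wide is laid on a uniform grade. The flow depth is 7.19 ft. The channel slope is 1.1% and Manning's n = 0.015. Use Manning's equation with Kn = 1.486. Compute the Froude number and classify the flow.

supercritical

Flow area A = b·y = 20.8 × 7.19 = 149.6 ft². Wetted perimeter P = b + 2y = 20.8 + 2×7.19 = 35.18 ft.
Hydraulic radius R = A/P = 149.6/35.18 = 4.251 ft.
V = (1.486/n) R^(2/3) √S = (1.486/0.015) × 4.251^(2/3) × √0.011 = 27.27 ft/s. Hydraulic depth D_h = A/T = 149.6/20.8 = 7.19 ft.
Froude number Fr = V/√(g·D_h) = 27.27/√(32.2×7.19) = 1.79, which is greater than 1, so the flow is supercritical.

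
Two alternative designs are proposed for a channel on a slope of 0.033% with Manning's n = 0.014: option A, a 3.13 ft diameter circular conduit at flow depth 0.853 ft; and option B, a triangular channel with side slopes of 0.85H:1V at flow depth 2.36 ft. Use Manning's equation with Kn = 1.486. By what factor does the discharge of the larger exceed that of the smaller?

3.73

Channel A: For a circular section of diameter D = 3.13 ft at depth y = 0.853 ft, the central angle is θ = 2 arccos(1 − 2y/D) = 2.197 rad. Then A = (D²/8)(θ − sin θ) = 1.698 ft² and P = Dθ/2 = 3.438 ft. Hydraulic radius R = A/P = 1.698/3.438 = 0.4939 ft. Q_A = (1.486/0.014)·1.698·0.4939^(2/3)·√0.00033 = 2.046 ft³/s.
Channel B: For a triangular section with side slope z = 0.85: A = zy² = 0.85×2.36² = 4.734 ft²; P = 2y√(1+z²) = 2×2.36×1.312 = 6.195 ft. Hydraulic radius R = A/P = 4.734/6.195 = 0.7642 ft. Q_B = (1.486/0.014)·4.734·0.7642^(2/3)·√0.00033 = 7.63 ft³/s.
The larger discharge is 7.63 ft³/s and the smaller is 2.046 ft³/s; the ratio is 3.73.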